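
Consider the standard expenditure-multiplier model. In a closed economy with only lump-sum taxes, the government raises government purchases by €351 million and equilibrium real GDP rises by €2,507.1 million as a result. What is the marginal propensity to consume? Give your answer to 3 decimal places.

Implied spending multiplier k = ΔY/ΔG = 2,507.1/351 ≈ 7.1427.
Since k = 1/(1 − MPC), MPC = 1 − 1/k = 1 − ΔG/ΔY = 1 − 351/2,507.1 ≈ 0.860.

0.860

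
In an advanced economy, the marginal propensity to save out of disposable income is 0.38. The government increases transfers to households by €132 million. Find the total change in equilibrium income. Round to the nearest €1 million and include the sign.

+€215 million

MPC = 1 − MPS = 1 − 0.38 = 0.62.
The transfer change shifts disposable income by +€132 million, so first-round consumption changes by c·ΔTR = 0.62 × (+€132 million) = +€81.84 million.
Expenditure multiplier = 1/(1 − MPC) = 1/(1 − 0.62) = 1/0.38 ≈ 2.632.
The transfer multiplier is c × k ≈ 1.632, so ΔY = k × (c·ΔTR) = (+€81.84 million) / 0.38 ≈ +€215 million.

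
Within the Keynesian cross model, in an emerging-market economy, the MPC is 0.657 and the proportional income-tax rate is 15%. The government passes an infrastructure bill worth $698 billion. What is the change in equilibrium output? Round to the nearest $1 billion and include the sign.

Expenditure multiplier = 1/(1 − c(1−t)) = 1/(1 − 0.657×0.85) = 1/0.44155 ≈ 2.265.
ΔY = k × ΔG = (+$698 billion) / 0.44155 ≈ +$1,581 billion.

+$1,581 billion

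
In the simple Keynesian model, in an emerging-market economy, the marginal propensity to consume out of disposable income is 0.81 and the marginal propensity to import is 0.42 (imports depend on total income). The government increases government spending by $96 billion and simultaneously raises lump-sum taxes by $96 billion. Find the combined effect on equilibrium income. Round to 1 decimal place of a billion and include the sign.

Expenditure multiplier = 1/(1 − c + m) = 1/(1 − 0.81 + 0.42) = 1/0.61 ≈ 1.639.
ΔG contributes k·ΔG = (+$96 billion) / 0.61 ≈ +$157.4 billion.
ΔT of +$96 billion changes first-round spending by −c·ΔT = −$77.76 billion, contributing k·(−c·ΔT) = (−$77.76 billion) / 0.61 ≈ −$127.5 billion.
Net ΔY = k(ΔG − c·ΔT) = (+$18.24 billion) / 0.61 ≈ +$29.9 billion.

+$29.9 billion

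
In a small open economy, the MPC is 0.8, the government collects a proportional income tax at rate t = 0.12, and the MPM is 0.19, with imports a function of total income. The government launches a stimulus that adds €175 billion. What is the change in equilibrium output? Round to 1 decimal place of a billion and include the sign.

Spending multiplier = 1/(1 − c(1−t) + m) = 1/(1 − 0.8×0.88 + 0.19) = 1/0.486 ≈ 2.058.
ΔY = k × ΔG = (+€175 billion) / 0.486 ≈ +€360.1 billion.

+€360.1 billion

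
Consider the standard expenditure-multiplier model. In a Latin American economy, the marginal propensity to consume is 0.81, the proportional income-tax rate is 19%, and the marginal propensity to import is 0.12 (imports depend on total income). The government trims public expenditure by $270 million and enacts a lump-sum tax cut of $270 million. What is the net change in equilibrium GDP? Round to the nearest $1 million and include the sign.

−$111 million

Expenditure multiplier = 1/(1 − c(1−t) + m) = 1/(1 − 0.81×0.81 + 0.12) = 1/0.4639 ≈ 2.156.
ΔG contributes k·ΔG = (−$270 million) / 0.4639 ≈ −$582 million.
ΔT of −$270 million changes first-round spending by −c·ΔT = +$218.7 million, contributing k·(−c·ΔT) = (+$218.7 million) / 0.4639 ≈ +$471.4 million.
Net ΔY = k(ΔG − c·ΔT) = (−$51.3 million) / 0.4639 ≈ −$111 million.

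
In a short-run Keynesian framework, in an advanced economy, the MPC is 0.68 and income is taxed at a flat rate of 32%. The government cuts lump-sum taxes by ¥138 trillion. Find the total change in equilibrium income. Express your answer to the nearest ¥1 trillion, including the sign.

A lump-sum tax change of −¥138 trillion shifts disposable income by +¥138 trillion; first-round consumption changes by −c × ΔT = −0.68 × (−¥138 trillion) = +¥93.84 trillion.
Expenditure multiplier = 1/(1 − c(1−t)) = 1/(1 − 0.68×0.68) = 1/0.5376 ≈ 1.86.
The tax multiplier is −c × k ≈ −1.265, so ΔY = k × (−c·ΔT) = (+¥93.84 trillion) / 0.5376 ≈ +¥175 trillion.

+¥175 trillion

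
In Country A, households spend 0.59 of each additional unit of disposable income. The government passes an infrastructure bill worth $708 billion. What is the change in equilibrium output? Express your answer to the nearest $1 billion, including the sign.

Expenditure multiplier = 1/(1 − MPC) = 1/(1 − 0.59) = 1/0.41 ≈ 2.439.
ΔY = k × ΔG = (+$708 billion) / 0.41 ≈ +$1,727 billion.

+$1,727 billion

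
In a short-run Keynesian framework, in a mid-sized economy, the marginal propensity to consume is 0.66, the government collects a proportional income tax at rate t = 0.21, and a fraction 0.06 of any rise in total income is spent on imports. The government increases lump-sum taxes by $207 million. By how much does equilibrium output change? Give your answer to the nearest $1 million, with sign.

−$254 million

A lump-sum tax change of +$207 million shifts disposable income by −$207 million; first-round consumption changes by −c × ΔT = −0.66 × (+$207 million) = −$136.62 million.
Expenditure multiplier = 1/(1 − c(1−t) + m) = 1/(1 − 0.66×0.79 + 0.06) = 1/0.5386 ≈ 1.857.
The tax multiplier is −c × k ≈ −1.225, so ΔY = k × (−c·ΔT) = (−$136.62 million) / 0.5386 ≈ −$254 million.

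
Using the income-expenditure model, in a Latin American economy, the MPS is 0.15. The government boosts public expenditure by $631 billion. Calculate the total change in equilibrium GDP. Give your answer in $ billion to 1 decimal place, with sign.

MPC = 1 − MPS = 1 − 0.15 = 0.85.
Government-spending multiplier = 1/(1 − MPC) = 1/(1 − 0.85) = 1/0.15 ≈ 6.667.
ΔY = k × ΔG = (+$631 billion) / 0.15 ≈ +$4,206.7 billion.

+$4,206.7 billion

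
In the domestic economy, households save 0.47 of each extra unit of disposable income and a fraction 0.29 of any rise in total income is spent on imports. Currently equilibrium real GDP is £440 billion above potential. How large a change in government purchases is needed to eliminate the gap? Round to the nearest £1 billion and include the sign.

−£334 billion

MPC = 1 − MPS = 1 − 0.47 = 0.53.
Spending multiplier = 1/(1 − c + m) = 1/(1 − 0.53 + 0.29) = 1/0.76 ≈ 1.316.
Need ΔY = −£440 billion, so ΔG = ΔY/k = (−£440 billion) × 0.76 ≈ −£334 billion.
The government should cut government purchases by £334 billion.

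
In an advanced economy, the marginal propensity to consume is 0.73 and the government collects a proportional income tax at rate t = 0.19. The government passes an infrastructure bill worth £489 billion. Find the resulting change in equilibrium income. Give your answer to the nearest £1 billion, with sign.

Government-spending multiplier = 1/(1 − c(1−t)) = 1/(1 − 0.73×0.81) = 1/0.4087 ≈ 2.447.
ΔY = k × ΔG = (+£489 billion) / 0.4087 ≈ +£1,196 billion.

+£1,196 billion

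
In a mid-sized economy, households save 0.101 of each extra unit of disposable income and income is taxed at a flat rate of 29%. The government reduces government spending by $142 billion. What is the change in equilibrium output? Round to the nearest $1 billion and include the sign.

−$393 billion

MPC = 1 − MPS = 1 − 0.101 = 0.899.
Government-spending multiplier = 1/(1 − c(1−t)) = 1/(1 − 0.899×0.71) = 1/0.36171 ≈ 2.765.
ΔY = k × ΔG = (−$142 billion) / 0.36171 ≈ −$393 billion.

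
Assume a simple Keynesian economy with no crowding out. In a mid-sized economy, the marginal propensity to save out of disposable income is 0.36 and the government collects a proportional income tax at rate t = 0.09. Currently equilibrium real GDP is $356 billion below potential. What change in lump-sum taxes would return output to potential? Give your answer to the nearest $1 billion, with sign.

−$232 billion

MPC = 1 − MPS = 1 − 0.36 = 0.64.
Spending multiplier = 1/(1 − c(1−t)) = 1/(1 − 0.64×0.91) = 1/0.4176 ≈ 2.395.
Tax multiplier = −c·k = −0.64/0.4176 ≈ −1.533. Need ΔY = +$356 billion, so ΔT = ΔY/(−c·k) = −(+$356 billion) × 0.4176 / 0.64 ≈ −$232 billion.
The government should cut lump-sum taxes by $232 billion.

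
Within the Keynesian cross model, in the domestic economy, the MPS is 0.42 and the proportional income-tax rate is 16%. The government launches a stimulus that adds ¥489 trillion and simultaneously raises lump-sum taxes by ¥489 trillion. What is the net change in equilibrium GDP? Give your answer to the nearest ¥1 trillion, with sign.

MPC = 1 − MPS = 1 − 0.42 = 0.58.
Expenditure multiplier = 1/(1 − c(1−t)) = 1/(1 − 0.58×0.84) = 1/0.5128 ≈ 1.95.
ΔG contributes k·ΔG = (+¥489 trillion) / 0.5128 ≈ +¥953.6 trillion.
ΔT of +¥489 trillion changes first-round spending by −c·ΔT = −¥283.62 trillion, contributing k·(−c·ΔT) = (−¥283.62 trillion) / 0.5128 ≈ −¥553.1 trillion.
Net ΔY = k(ΔG − c·ΔT) = (+¥205.38 trillion) / 0.5128 ≈ +¥401 trillion.

+¥401 trillion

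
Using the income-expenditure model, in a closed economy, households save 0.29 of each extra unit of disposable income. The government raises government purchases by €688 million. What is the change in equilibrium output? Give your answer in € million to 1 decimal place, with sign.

MPC = 1 − MPS = 1 − 0.29 = 0.71.
Spending multiplier = 1/(1 − MPC) = 1/(1 − 0.71) = 1/0.29 ≈ 3.448.
ΔY = k × ΔG = (+€688 million) / 0.29 ≈ +€2,372.4 million.

+€2,372.4 million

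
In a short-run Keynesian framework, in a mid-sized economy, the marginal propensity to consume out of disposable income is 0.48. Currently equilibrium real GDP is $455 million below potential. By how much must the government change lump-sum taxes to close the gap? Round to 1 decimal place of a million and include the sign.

−$492.9 million

Spending multiplier = 1/(1 − MPC) = 1/(1 − 0.48) = 1/0.52 ≈ 1.923.
Tax multiplier = −c·k = −0.48/0.52 ≈ −0.923. Need ΔY = +$455 million, so ΔT = ΔY/(−c·k) = −(+$455 million) × 0.52 / 0.48 ≈ −$492.9 million.
The government should cut lump-sum taxes by $492.9 million.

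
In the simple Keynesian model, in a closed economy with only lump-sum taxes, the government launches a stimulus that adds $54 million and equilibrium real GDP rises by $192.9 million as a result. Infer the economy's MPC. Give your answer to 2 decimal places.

0.72

Implied spending multiplier k = ΔY/ΔG = 192.9/54 ≈ 3.5722.
Since k = 1/(1 − MPC), MPC = 1 − 1/k = 1 − ΔG/ΔY = 1 − 54/192.9 ≈ 0.72.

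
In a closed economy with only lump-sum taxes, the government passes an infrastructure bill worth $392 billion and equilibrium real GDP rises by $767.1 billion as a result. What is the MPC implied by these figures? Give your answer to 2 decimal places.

0.49

Implied spending multiplier k = ΔY/ΔG = 767.1/392 ≈ 1.9569.
Since k = 1/(1 − MPC), MPC = 1 − 1/k = 1 − ΔG/ΔY = 1 − 392/767.1 ≈ 0.49.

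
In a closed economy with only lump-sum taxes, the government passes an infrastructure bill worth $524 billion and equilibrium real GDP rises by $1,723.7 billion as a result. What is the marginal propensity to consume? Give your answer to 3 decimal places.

Implied spending multiplier k = ΔY/ΔG = 1,723.7/524 ≈ 3.2895.
Since k = 1/(1 − MPC), MPC = 1 − 1/k = 1 − ΔG/ΔY = 1 − 524/1,723.7 ≈ 0.696.

0.696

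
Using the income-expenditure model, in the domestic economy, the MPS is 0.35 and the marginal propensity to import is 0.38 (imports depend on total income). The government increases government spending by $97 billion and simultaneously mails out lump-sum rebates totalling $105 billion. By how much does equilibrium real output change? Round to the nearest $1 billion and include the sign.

MPC = 1 − MPS = 1 − 0.35 = 0.65.
Expenditure multiplier = 1/(1 − c + m) = 1/(1 − 0.65 + 0.38) = 1/0.73 ≈ 1.37.
ΔG contributes k·ΔG = (+$97 billion) / 0.73 ≈ +$132.9 billion.
ΔT of −$105 billion changes first-round spending by −c·ΔT = +$68.25 billion, contributing k·(−c·ΔT) = (+$68.25 billion) / 0.73 ≈ +$93.5 billion.
Net ΔY = k(ΔG − c·ΔT) = (+$165.25 billion) / 0.73 ≈ +$226 billion.

+$226 billion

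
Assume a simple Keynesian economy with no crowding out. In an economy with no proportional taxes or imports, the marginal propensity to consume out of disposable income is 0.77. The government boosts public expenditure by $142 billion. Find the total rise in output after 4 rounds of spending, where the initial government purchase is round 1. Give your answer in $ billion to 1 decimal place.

$400.4 billion

Round 1 adds ΔG = $142 billion; each later round is MPC = 0.77 times the previous.
After 4 rounds: 142 + 109.34 + 84.1918 + 64.827686 = ΔG·(1 − c^4)/(1 − c) = 142 × (1 − 0.35153041)/0.23 ≈ $400.4 billion.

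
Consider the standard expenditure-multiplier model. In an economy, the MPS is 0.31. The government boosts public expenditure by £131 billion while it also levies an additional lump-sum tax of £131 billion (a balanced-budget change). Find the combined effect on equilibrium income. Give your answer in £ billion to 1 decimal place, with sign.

MPC = 1 − MPS = 1 − 0.31 = 0.69.
Expenditure multiplier = 1/(1 − MPC) = 1/(1 − 0.69) = 1/0.31 ≈ 3.226.
ΔG contributes k·ΔG = (+£131 billion) / 0.31 ≈ +£422.6 billion.
ΔT of +£131 billion changes first-round spending by −c·ΔT = −£90.39 billion, contributing k·(−c·ΔT) = (−£90.39 billion) / 0.31 ≈ −£291.6 billion.
With ΔG = ΔT and no other leakages, the balanced-budget multiplier is 1, so ΔY = ΔG = +£131 billion.

+£131.0 billion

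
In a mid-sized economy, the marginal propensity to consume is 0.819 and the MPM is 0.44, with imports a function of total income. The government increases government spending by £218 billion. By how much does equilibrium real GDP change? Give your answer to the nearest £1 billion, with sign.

+£351 billion

Spending multiplier = 1/(1 − c + m) = 1/(1 − 0.819 + 0.44) = 1/0.621 ≈ 1.61.
ΔY = k × ΔG = (+£218 billion) / 0.621 ≈ +£351 billion.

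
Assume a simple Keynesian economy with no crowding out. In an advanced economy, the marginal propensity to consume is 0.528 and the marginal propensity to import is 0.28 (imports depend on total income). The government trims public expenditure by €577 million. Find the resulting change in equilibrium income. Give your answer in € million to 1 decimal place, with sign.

−€767.3 million

Expenditure multiplier = 1/(1 − c + m) = 1/(1 − 0.528 + 0.28) = 1/0.752 ≈ 1.33.
ΔY = k × ΔG = (−€577 million) / 0.752 ≈ −€767.3 million.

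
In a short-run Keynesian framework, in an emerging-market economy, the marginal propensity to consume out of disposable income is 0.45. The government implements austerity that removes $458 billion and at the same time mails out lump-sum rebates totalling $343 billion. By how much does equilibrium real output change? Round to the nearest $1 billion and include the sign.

Expenditure multiplier = 1/(1 − MPC) = 1/(1 − 0.45) = 1/0.55 ≈ 1.818.
ΔG contributes k·ΔG = (−$458 billion) / 0.55 ≈ −$832.7 billion.
ΔT of −$343 billion changes first-round spending by −c·ΔT = +$154.35 billion, contributing k·(−c·ΔT) = (+$154.35 billion) / 0.55 ≈ +$280.6 billion.
Net ΔY = k(ΔG − c·ΔT) = (−$303.65 billion) / 0.55 ≈ −$552 billion.

−$552 billion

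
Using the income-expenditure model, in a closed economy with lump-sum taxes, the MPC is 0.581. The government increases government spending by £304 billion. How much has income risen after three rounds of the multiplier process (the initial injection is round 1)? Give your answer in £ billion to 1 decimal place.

£583.2 billion

Round 1 adds ΔG = £304 billion; each later round is MPC = 0.581 times the previous.
After 3 rounds: 304 + 176.624 + 102.618544 = ΔG·(1 − c^3)/(1 − c) = 304 × (1 − 0.196122941)/0.419 ≈ £583.2 billion.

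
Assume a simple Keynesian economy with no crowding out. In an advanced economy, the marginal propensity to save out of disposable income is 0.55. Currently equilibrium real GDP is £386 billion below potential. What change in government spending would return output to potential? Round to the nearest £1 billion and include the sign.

MPC = 1 − MPS = 1 − 0.55 = 0.45.
Spending multiplier = 1/(1 − MPC) = 1/(1 − 0.45) = 1/0.55 ≈ 1.818.
Need ΔY = +£386 billion, so ΔG = ΔY/k = (+£386 billion) × 0.55 ≈ +£212 billion.
The government should increase government spending by £212 billion.

+£212 billion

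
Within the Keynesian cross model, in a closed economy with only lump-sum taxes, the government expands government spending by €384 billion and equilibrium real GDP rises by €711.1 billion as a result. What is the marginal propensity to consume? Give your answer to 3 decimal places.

Implied spending multiplier k = ΔY/ΔG = 711.1/384 ≈ 1.8518.
Since k = 1/(1 − MPC), MPC = 1 − 1/k = 1 − ΔG/ΔY = 1 − 384/711.1 ≈ 0.460.

0.460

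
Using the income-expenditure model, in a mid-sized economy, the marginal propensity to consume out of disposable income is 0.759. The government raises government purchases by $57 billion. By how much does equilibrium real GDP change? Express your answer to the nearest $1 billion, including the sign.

+$237 billion

Expenditure multiplier = 1/(1 − MPC) = 1/(1 − 0.759) = 1/0.241 ≈ 4.149.
ΔY = k × ΔG = (+$57 billion) / 0.241 ≈ +$237 billion.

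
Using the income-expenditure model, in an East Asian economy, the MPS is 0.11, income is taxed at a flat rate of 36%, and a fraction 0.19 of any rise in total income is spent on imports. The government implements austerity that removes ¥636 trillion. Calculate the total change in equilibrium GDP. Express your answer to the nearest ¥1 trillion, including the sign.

MPC = 1 − MPS = 1 − 0.11 = 0.89.
Spending multiplier = 1/(1 − c(1−t) + m) = 1/(1 − 0.89×0.64 + 0.19) = 1/0.6204 ≈ 1.612.
ΔY = k × ΔG = (−¥636 trillion) / 0.6204 ≈ −¥1,025 trillion.

−¥1,025 trillion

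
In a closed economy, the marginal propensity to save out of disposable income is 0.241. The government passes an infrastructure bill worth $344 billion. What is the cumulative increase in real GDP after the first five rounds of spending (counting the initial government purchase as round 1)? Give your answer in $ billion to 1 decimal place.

$1,067.8 billion

MPC = 1 − MPS = 1 − 0.241 = 0.759.
Round 1 adds ΔG = $344 billion; each later round is MPC = 0.759 times the previous.
After 5 rounds: 344 + 261.096 + 198.171864 + 150.412444776 + 114.163045584984 = ΔG·(1 − c^5)/(1 − c) = 344 × (1 − 0.251888812787799)/0.241 ≈ $1,067.8 billion.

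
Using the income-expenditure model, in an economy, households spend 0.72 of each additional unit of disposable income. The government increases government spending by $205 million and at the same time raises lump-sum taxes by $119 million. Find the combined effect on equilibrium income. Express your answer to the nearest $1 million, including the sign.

Expenditure multiplier = 1/(1 − MPC) = 1/(1 − 0.72) = 1/0.28 ≈ 3.571.
ΔG contributes k·ΔG = (+$205 million) / 0.28 ≈ +$732.1 million.
ΔT of +$119 million changes first-round spending by −c·ΔT = −$85.68 million, contributing k·(−c·ΔT) = (−$85.68 million) / 0.28 = −$306 million.
Net ΔY = k(ΔG − c·ΔT) = (+$119.32 million) / 0.28 ≈ +$426 million.

+$426 million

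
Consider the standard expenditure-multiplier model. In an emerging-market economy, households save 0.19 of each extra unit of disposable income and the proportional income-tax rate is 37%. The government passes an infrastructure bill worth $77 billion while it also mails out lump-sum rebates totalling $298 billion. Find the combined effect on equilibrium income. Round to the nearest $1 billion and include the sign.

MPC = 1 − MPS = 1 − 0.19 = 0.81.
Expenditure multiplier = 1/(1 − c(1−t)) = 1/(1 − 0.81×0.63) = 1/0.4897 ≈ 2.042.
ΔG contributes k·ΔG = (+$77 billion) / 0.4897 ≈ +$157.2 billion.
ΔT of −$298 billion changes first-round spending by −c·ΔT = +$241.38 billion, contributing k·(−c·ΔT) = (+$241.38 billion) / 0.4897 ≈ +$492.9 billion.
Net ΔY = k(ΔG − c·ΔT) = (+$318.38 billion) / 0.4897 ≈ +$650 billion.

+$650 billion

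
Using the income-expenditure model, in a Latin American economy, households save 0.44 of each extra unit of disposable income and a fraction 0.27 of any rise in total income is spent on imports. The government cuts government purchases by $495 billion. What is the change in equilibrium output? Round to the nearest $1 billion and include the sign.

MPC = 1 − MPS = 1 − 0.44 = 0.56.
Spending multiplier = 1/(1 − c + m) = 1/(1 − 0.56 + 0.27) = 1/0.71 ≈ 1.408.
ΔY = k × ΔG = (−$495 billion) / 0.71 ≈ −$697 billion.

−$697 billion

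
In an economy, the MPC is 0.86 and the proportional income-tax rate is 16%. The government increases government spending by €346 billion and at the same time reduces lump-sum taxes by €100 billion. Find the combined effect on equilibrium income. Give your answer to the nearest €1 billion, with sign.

+€1,556 billion

Expenditure multiplier = 1/(1 − c(1−t)) = 1/(1 − 0.86×0.84) = 1/0.2776 ≈ 3.602.
ΔG contributes k·ΔG = (+€346 billion) / 0.2776 ≈ +€1,246.4 billion.
ΔT of −€100 billion changes first-round spending by −c·ΔT = +€86 billion, contributing k·(−c·ΔT) = (+€86 billion) / 0.2776 ≈ +€309.8 billion.
Net ΔY = k(ΔG − c·ΔT) = (+€432 billion) / 0.2776 ≈ +€1,556 billion.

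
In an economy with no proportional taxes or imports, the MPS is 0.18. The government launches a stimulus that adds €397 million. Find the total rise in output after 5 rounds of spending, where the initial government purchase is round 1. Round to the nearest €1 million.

€1,388 million

MPC = 1 − MPS = 1 − 0.18 = 0.82.
Round 1 adds ΔG = €397 million; each later round is MPC = 0.82 times the previous.
After 5 rounds: 397 + 325.54 + 266.9428 + 218.893096 + 179.49233872 = ΔG·(1 − c^5)/(1 − c) = 397 × (1 − 0.3707398432)/0.18 ≈ €1,388 million.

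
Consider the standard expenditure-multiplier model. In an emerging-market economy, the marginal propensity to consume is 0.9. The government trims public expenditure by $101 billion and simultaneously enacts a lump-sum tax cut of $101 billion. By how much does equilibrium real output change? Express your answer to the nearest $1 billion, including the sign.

−$101 billion

Expenditure multiplier = 1/(1 − MPC) = 1/(1 − 0.9) = 1/0.1 = 10.
ΔG contributes k·ΔG = (−$101 billion) / 0.1 = −$1,010 billion.
ΔT of −$101 billion changes first-round spending by −c·ΔT = +$90.9 billion, contributing k·(−c·ΔT) = (+$90.9 billion) / 0.1 = +$909 billion.
With ΔG = ΔT and no other leakages, the balanced-budget multiplier is 1, so ΔY = ΔG = −$101 billion.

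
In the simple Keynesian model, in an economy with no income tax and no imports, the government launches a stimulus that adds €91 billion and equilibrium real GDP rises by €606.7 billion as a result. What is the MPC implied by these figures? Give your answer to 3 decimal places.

0.850

Implied spending multiplier k = ΔY/ΔG = 606.7/91 ≈ 6.667.
Since k = 1/(1 − MPC), MPC = 1 − 1/k = 1 − ΔG/ΔY = 1 − 91/606.7 ≈ 0.850.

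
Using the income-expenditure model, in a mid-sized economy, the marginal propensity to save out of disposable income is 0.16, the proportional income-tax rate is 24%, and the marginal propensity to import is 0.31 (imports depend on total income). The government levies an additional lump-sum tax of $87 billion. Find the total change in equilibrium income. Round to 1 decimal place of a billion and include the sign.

−$108.8 billion

MPC = 1 − MPS = 1 − 0.16 = 0.84.
A lump-sum tax change of +$87 billion shifts disposable income by −$87 billion; first-round consumption changes by −c × ΔT = −0.84 × (+$87 billion) = −$73.08 billion.
Expenditure multiplier = 1/(1 − c(1−t) + m) = 1/(1 − 0.84×0.76 + 0.31) = 1/0.6716 ≈ 1.489.
The tax multiplier is −c × k ≈ −1.251, so ΔY = k × (−c·ΔT) = (−$73.08 billion) / 0.6716 ≈ −$108.8 billion.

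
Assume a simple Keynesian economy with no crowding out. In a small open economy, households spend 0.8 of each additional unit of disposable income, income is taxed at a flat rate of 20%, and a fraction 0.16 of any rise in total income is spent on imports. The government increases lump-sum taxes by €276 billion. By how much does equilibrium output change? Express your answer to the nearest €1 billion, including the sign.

−€425 billion

A lump-sum tax change of +€276 billion shifts disposable income by −€276 billion; first-round consumption changes by −c × ΔT = −0.8 × (+€276 billion) = −€220.8 billion.
Expenditure multiplier = 1/(1 − c(1−t) + m) = 1/(1 − 0.8×0.8 + 0.16) = 1/0.52 ≈ 1.923.
The tax multiplier is −c × k ≈ −1.538, so ΔY = k × (−c·ΔT) = (−€220.8 billion) / 0.52 ≈ −€425 billion.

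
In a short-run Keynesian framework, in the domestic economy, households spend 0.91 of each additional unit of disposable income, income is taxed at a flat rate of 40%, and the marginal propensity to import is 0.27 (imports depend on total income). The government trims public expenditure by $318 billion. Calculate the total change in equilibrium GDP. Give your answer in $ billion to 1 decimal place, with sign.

−$439.2 billion

Government-spending multiplier = 1/(1 − c(1−t) + m) = 1/(1 − 0.91×0.6 + 0.27) = 1/0.724 ≈ 1.381.
ΔY = k × ΔG = (−$318 billion) / 0.724 ≈ −$439.2 billion.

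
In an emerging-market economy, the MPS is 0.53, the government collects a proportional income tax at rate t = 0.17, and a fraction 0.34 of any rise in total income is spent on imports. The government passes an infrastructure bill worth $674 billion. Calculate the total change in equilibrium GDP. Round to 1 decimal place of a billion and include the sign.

MPC = 1 − MPS = 1 − 0.53 = 0.47.
Expenditure multiplier = 1/(1 − c(1−t) + m) = 1/(1 − 0.47×0.83 + 0.34) = 1/0.9499 ≈ 1.053.
ΔY = k × ΔG = (+$674 billion) / 0.9499 ≈ +$709.5 billion.

+$709.5 billion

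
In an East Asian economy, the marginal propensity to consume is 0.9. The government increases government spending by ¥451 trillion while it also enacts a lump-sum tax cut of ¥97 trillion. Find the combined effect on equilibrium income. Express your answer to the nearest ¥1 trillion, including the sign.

+¥5,383 trillion

Expenditure multiplier = 1/(1 − MPC) = 1/(1 − 0.9) = 1/0.1 = 10.
ΔG contributes k·ΔG = (+¥451 trillion) / 0.1 = +¥4,510 trillion.
ΔT of −¥97 trillion changes first-round spending by −c·ΔT = +¥87.3 trillion, contributing k·(−c·ΔT) = (+¥87.3 trillion) / 0.1 = +¥873 trillion.
Net ΔY = k(ΔG − c·ΔT) = (+¥538.3 trillion) / 0.1 = +¥5,383 trillion.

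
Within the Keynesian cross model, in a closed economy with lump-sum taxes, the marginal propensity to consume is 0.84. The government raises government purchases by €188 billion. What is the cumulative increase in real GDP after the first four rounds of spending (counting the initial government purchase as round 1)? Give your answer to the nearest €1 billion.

€590 billion

Round 1 adds ΔG = €188 billion; each later round is MPC = 0.84 times the previous.
After 4 rounds: 188 + 157.92 + 132.6528 + 111.428352 = ΔG·(1 − c^4)/(1 − c) = 188 × (1 − 0.49787136)/0.16 ≈ €590 billion.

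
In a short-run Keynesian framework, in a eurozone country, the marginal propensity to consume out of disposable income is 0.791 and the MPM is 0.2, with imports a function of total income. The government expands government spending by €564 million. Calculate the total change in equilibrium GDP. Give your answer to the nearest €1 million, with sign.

Expenditure multiplier = 1/(1 − c + m) = 1/(1 − 0.791 + 0.2) = 1/0.409 ≈ 2.445.
ΔY = k × ΔG = (+€564 million) / 0.409 ≈ +€1,379 million.

+€1,379 million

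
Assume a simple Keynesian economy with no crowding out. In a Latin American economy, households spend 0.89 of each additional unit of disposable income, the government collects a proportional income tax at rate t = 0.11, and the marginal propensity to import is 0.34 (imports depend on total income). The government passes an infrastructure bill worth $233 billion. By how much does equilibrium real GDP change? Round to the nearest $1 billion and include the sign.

Spending multiplier = 1/(1 − c(1−t) + m) = 1/(1 − 0.89×0.89 + 0.34) = 1/0.5479 ≈ 1.825.
ΔY = k × ΔG = (+$233 billion) / 0.5479 ≈ +$425 billion.

+$425 billion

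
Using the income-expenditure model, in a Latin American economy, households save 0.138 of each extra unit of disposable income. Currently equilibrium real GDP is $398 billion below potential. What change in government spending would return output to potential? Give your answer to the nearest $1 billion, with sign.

MPC = 1 − MPS = 1 − 0.138 = 0.862.
Spending multiplier = 1/(1 − MPC) = 1/(1 − 0.862) = 1/0.138 ≈ 7.246.
Need ΔY = +$398 billion, so ΔG = ΔY/k = (+$398 billion) × 0.138 ≈ +$55 billion.
The government should increase government spending by $55 billion.

+$55 billion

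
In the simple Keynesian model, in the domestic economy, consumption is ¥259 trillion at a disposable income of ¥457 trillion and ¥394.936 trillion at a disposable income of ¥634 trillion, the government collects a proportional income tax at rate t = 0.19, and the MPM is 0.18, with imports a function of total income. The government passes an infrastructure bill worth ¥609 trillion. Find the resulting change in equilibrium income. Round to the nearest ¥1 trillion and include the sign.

+¥1,092 trillion

MPC = ΔC/ΔYd = (394.936 − 259)/(634 − 457) = 135.936/177 = 0.768.
Spending multiplier = 1/(1 − c(1−t) + m) = 1/(1 − 0.768×0.81 + 0.18) = 1/0.55792 ≈ 1.792.
ΔY = k × ΔG = (+¥609 trillion) / 0.55792 ≈ +¥1,092 trillion.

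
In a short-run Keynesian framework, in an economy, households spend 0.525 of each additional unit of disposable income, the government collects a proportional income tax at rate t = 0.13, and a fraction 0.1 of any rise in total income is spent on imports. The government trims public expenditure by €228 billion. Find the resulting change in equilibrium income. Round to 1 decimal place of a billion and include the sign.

−€354.5 billion

Expenditure multiplier = 1/(1 − c(1−t) + m) = 1/(1 − 0.525×0.87 + 0.1) = 1/0.64325 ≈ 1.555.
ΔY = k × ΔG = (−€228 billion) / 0.64325 ≈ −€354.5 billion.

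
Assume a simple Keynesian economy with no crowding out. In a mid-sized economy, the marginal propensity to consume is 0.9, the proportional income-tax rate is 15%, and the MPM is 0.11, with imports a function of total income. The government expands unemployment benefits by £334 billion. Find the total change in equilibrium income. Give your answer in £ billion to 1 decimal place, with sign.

The transfer change shifts disposable income by +£334 billion, so first-round consumption changes by c·ΔTR = 0.9 × (+£334 billion) = +£300.6 billion.
Expenditure multiplier = 1/(1 − c(1−t) + m) = 1/(1 − 0.9×0.85 + 0.11) = 1/0.345 ≈ 2.899.
The transfer multiplier is c × k ≈ 2.609, so ΔY = k × (c·ΔTR) = (+£300.6 billion) / 0.345 ≈ +£871.3 billion.

+£871.3 billion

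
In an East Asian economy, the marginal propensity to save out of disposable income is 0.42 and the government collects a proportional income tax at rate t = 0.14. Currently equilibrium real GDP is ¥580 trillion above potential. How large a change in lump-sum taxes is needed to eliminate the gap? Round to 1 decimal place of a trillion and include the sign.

MPC = 1 − MPS = 1 − 0.42 = 0.58.
Spending multiplier = 1/(1 − c(1−t)) = 1/(1 − 0.58×0.86) = 1/0.5012 ≈ 1.995.
Tax multiplier = −c·k = −0.58/0.5012 ≈ −1.157. Need ΔY = −¥580 trillion, so ΔT = ΔY/(−c·k) = −(−¥580 trillion) × 0.5012 / 0.58 = +¥501.2 trillion.
The government should raise lump-sum taxes by ¥501.2 trillion.

+¥501.2 trillion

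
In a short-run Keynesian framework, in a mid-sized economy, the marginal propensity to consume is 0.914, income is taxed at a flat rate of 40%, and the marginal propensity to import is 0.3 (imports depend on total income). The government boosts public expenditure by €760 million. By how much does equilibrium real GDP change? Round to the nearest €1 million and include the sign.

+€1,011 million

Government-spending multiplier = 1/(1 − c(1−t) + m) = 1/(1 − 0.914×0.6 + 0.3) = 1/0.7516 ≈ 1.33.
ΔY = k × ΔG = (+€760 million) / 0.7516 ≈ +€1,011 million.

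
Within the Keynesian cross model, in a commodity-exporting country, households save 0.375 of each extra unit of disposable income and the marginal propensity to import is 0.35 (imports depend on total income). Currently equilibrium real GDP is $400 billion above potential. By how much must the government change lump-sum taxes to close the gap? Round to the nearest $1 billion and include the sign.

MPC = 1 − MPS = 1 − 0.375 = 0.625.
Spending multiplier = 1/(1 − c + m) = 1/(1 − 0.625 + 0.35) = 1/0.725 ≈ 1.379.
Tax multiplier = −c·k = −0.625/0.725 ≈ −0.862. Need ΔY = −$400 billion, so ΔT = ΔY/(−c·k) = −(−$400 billion) × 0.725 / 0.625 = +$464 billion.
The government should raise lump-sum taxes by $464 billion.

+$464 billion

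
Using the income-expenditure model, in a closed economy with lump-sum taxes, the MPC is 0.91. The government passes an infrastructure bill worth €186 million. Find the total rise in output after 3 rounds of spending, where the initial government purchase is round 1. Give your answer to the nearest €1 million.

Round 1 adds ΔG = €186 million; each later round is MPC = 0.91 times the previous.
After 3 rounds: 186 + 169.26 + 154.0266 = ΔG·(1 − c^3)/(1 − c) = 186 × (1 − 0.753571)/0.09 ≈ €509 million.

€509 million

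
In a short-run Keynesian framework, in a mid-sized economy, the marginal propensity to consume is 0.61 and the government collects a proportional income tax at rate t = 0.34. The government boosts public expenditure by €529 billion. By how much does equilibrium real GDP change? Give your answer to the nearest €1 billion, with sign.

Government-spending multiplier = 1/(1 − c(1−t)) = 1/(1 − 0.61×0.66) = 1/0.5974 ≈ 1.674.
ΔY = k × ΔG = (+€529 billion) / 0.5974 ≈ +€886 billion.

+€886 billion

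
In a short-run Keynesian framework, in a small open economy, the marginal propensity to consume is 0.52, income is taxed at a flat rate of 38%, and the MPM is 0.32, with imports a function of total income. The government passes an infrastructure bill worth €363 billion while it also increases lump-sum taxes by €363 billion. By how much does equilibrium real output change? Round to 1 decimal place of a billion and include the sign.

+€174.7 billion

Expenditure multiplier = 1/(1 − c(1−t) + m) = 1/(1 − 0.52×0.62 + 0.32) = 1/0.9976 ≈ 1.002.
ΔG contributes k·ΔG = (+€363 billion) / 0.9976 ≈ +€363.9 billion.
ΔT of +€363 billion changes first-round spending by −c·ΔT = −€188.76 billion, contributing k·(−c·ΔT) = (−€188.76 billion) / 0.9976 ≈ −€189.2 billion.
Net ΔY = k(ΔG − c·ΔT) = (+€174.24 billion) / 0.9976 ≈ +€174.7 billion.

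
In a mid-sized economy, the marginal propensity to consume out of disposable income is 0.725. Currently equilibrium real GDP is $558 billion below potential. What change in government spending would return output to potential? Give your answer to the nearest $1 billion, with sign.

+$153 billion

Spending multiplier = 1/(1 − MPC) = 1/(1 − 0.725) = 1/0.275 ≈ 3.636.
Need ΔY = +$558 billion, so ΔG = ΔY/k = (+$558 billion) × 0.275 ≈ +$153 billion.
The government should increase government spending by $153 billion.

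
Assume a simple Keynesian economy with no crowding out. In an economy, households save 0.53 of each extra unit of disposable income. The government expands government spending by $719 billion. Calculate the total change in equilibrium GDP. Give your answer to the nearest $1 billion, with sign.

MPC = 1 − MPS = 1 − 0.53 = 0.47.
Spending multiplier = 1/(1 − MPC) = 1/(1 − 0.47) = 1/0.53 ≈ 1.887.
ΔY = k × ΔG = (+$719 billion) / 0.53 ≈ +$1,357 billion.

+$1,357 billion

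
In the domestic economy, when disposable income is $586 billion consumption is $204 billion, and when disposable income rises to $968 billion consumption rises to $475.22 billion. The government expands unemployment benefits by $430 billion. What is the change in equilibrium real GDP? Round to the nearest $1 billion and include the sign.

+$1,053 billion

MPC = ΔC/ΔYd = (475.22 − 204)/(968 − 586) = 271.22/382 = 0.71.
The transfer change shifts disposable income by +$430 billion, so first-round consumption changes by c·ΔTR = 0.71 × (+$430 billion) = +$305.3 billion.
Expenditure multiplier = 1/(1 − MPC) = 1/(1 − 0.71) = 1/0.29 ≈ 3.448.
The transfer multiplier is c × k ≈ 2.448, so ΔY = k × (c·ΔTR) = (+$305.3 billion) / 0.29 ≈ +$1,053 billion.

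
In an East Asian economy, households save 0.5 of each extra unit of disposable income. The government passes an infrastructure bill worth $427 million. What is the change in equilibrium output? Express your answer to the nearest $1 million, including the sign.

+$854 million

MPC = 1 − MPS = 1 − 0.5 = 0.5.
Expenditure multiplier = 1/(1 − MPC) = 1/(1 − 0.5) = 1/0.5 = 2.
ΔY = k × ΔG = (+$427 million) / 0.5 = +$854 million.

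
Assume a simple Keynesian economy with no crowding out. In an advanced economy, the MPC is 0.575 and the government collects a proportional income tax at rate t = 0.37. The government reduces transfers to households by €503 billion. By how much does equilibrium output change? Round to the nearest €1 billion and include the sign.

The transfer change shifts disposable income by −€503 billion, so first-round consumption changes by c·ΔTR = 0.575 × (−€503 billion) = −€289.225 billion.
Expenditure multiplier = 1/(1 − c(1−t)) = 1/(1 − 0.575×0.63) = 1/0.63775 ≈ 1.568.
The transfer multiplier is c × k ≈ 0.902, so ΔY = k × (c·ΔTR) = (−€289.225 billion) / 0.63775 ≈ −€454 billion.

−€454 billion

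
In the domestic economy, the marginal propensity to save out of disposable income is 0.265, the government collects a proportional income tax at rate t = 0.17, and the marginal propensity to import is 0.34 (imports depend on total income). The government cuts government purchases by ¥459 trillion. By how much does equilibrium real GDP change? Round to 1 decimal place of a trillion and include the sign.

MPC = 1 − MPS = 1 − 0.265 = 0.735.
Expenditure multiplier = 1/(1 − c(1−t) + m) = 1/(1 − 0.735×0.83 + 0.34) = 1/0.72995 ≈ 1.37.
ΔY = k × ΔG = (−¥459 trillion) / 0.72995 ≈ −¥628.8 trillion.

−¥628.8 trillion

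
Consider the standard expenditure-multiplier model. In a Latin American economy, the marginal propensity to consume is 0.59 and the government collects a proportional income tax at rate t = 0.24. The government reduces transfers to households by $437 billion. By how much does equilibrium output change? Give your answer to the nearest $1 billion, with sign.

The transfer change shifts disposable income by −$437 billion, so first-round consumption changes by c·ΔTR = 0.59 × (−$437 billion) = −$257.83 billion.
Expenditure multiplier = 1/(1 − c(1−t)) = 1/(1 − 0.59×0.76) = 1/0.5516 ≈ 1.813.
The transfer multiplier is c × k ≈ 1.07, so ΔY = k × (c·ΔTR) = (−$257.83 billion) / 0.5516 ≈ −$467 billion.

−$467 billion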